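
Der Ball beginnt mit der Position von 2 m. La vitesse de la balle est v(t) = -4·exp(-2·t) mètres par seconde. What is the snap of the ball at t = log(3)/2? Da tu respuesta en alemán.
Wir müssen unsere Gleichung für die Geschwindigkeit v(t) = -4·exp(-2·t) 3-mal ableiten. Mit d/dt von v(t) finden wir a(t) = 8·exp(-2·t). Die Ableitung von der Beschleunigung ergibt den Ruck: j(t) = -16·exp(-2·t). Die Ableitung von dem Ruck ergibt den Snap: s(t) = 32·exp(-2·t). Mit s(t) = 32·exp(-2·t) und Einsetzen von t = log(3)/2, finden wir s = 32/3.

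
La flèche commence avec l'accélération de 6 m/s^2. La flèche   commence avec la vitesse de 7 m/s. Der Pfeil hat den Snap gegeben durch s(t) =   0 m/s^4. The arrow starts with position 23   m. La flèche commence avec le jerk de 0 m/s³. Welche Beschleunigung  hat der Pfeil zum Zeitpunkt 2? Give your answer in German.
Wir müssen unsere Gleichung für den Snap s(t) = 0 2-mal integrieren. Das Integral von dem Snap ist der Ruck. Mit j(0) = 0 erhalten wir j(t) = 0. Die Stammfunktion von dem Ruck, mit a(0) = 6, ergibt die Beschleunigung: a(t) = 6. Mit a(t) = 6 und Einsetzen von t = 2, finden wir a = 6.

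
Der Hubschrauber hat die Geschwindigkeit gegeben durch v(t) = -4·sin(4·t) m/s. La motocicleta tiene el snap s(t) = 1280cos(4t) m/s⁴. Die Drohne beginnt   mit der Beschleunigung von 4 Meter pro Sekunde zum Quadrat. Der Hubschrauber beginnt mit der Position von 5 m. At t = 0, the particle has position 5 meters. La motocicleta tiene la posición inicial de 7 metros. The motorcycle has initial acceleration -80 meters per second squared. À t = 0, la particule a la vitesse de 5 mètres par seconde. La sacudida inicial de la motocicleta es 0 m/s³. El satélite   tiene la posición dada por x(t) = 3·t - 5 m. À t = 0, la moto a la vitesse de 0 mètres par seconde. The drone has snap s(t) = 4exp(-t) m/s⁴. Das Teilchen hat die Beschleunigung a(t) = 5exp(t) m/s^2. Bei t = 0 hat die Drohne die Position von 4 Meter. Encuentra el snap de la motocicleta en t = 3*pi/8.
Tenemos el snap s(t) = 1280·cos(4·t). Sustituyendo t = 3*pi/8: s(3*pi/8) = 0.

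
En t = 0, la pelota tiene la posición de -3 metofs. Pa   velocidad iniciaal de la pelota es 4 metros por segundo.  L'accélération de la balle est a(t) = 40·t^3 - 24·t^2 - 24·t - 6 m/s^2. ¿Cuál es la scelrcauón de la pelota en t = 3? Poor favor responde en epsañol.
Usando a(t) = 40·t^3 - 24·t^2 - 24·t - 6 y sustituyendo t = 3, encontramos a = 786.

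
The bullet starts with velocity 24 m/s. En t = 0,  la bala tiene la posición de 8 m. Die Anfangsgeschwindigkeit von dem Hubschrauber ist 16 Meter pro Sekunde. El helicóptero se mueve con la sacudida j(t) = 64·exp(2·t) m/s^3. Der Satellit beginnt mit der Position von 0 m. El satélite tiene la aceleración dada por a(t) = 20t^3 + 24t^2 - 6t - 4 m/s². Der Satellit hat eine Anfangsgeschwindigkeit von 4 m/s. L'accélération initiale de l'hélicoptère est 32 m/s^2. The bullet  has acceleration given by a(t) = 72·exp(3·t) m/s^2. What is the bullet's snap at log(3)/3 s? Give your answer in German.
Ausgehend von der Beschleunigung a(t) = 72·exp(3·t), nehmen wir 2 Ableitungen. Die Ableitung von der Beschleunigung ergibt den Ruck: j(t) = 216·exp(3·t). Durch Ableiten von dem Ruck erhalten wir den Snap: s(t) = 648·exp(3·t). Mit s(t) = 648·exp(3·t) und Einsetzen von t = log(3)/3, finden wir s = 1944.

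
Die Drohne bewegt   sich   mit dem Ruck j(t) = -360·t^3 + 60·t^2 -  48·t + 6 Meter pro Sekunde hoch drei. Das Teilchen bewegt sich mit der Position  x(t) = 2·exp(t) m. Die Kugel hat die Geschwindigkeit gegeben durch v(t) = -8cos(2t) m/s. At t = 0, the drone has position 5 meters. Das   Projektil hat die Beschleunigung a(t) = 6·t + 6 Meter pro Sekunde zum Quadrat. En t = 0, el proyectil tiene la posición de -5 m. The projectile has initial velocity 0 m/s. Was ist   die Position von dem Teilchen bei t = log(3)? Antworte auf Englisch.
Using x(t) = 2·exp(t) and substituting t = log(3), we find x = 6.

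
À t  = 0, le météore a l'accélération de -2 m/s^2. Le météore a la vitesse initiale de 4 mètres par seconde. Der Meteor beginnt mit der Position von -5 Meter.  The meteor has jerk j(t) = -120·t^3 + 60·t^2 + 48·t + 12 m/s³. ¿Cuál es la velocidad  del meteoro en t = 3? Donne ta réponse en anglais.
To find the answer, we compute 2 antiderivatives of j(t) = -120·t^3 + 60·t^2 + 48·t + 12. Finding the antiderivative of j(t) and using a(0) = -2: a(t) = -30·t^4 + 20·t^3 + 24·t^2 + 12·t - 2. The integral of acceleration, with v(0) = 4, gives velocity: v(t) = -6·t^5 + 5·t^4 + 8·t^3 + 6·t^2 - 2·t + 4. We have velocity v(t) = -6·t^5 + 5·t^4 + 8·t^3 + 6·t^2 - 2·t + 4. Substituting t = 3: v(3) = -785.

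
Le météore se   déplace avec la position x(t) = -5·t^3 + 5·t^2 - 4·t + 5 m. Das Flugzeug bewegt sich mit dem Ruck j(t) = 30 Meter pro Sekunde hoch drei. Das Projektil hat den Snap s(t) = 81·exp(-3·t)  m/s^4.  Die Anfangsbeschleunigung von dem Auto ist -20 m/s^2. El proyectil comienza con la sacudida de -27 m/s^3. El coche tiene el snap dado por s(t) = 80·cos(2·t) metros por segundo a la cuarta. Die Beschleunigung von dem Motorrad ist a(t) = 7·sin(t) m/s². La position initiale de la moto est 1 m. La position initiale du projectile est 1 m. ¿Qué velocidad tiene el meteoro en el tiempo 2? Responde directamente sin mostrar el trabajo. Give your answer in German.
Die Geschwindigkeit bei t = 2 ist v = -44.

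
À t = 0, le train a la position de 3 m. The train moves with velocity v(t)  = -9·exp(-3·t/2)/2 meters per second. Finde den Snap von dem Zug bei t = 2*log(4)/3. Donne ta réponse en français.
En partant de la vitesse v(t) = -9·exp(-3·t/2)/2, nous prenons 3 dérivées. La dérivée de la vitesse donne l'accélération: a(t) = 27·exp(-3·t/2)/4. En prenant d/dt de a(t), nous trouvons j(t) = -81·exp(-3·t/2)/8. En prenant d/dt de j(t), nous trouvons s(t) = 243·exp(-3·t/2)/16. En utilisant s(t) = 243·exp(-3·t/2)/16 et en substituant t = 2*log(4)/3, nous trouvons s = 243/64.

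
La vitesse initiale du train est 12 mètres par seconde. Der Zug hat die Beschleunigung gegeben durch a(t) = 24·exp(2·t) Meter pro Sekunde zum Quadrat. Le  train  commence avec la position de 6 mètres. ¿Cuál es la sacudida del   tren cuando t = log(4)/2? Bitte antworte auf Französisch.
En partant de l'accélération a(t) = 24·exp(2·t), nous prenons 1 dérivée. En dérivant l'accélération, nous obtenons le jerk: j(t) = 48·exp(2·t). De l'équation du jerk j(t) = 48·exp(2·t), nous substituons t = log(4)/2 pour obtenir j = 192.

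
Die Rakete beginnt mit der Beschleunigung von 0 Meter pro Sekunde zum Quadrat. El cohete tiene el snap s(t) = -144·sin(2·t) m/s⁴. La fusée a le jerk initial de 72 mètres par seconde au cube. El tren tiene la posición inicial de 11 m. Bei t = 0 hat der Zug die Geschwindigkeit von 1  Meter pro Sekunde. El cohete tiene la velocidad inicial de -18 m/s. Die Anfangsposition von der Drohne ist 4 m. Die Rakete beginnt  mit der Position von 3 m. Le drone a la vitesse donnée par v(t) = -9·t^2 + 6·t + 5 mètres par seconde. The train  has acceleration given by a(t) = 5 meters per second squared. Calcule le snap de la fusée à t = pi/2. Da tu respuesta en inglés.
Using s(t) = -144·sin(2·t) and substituting t = pi/2, we find s = 0.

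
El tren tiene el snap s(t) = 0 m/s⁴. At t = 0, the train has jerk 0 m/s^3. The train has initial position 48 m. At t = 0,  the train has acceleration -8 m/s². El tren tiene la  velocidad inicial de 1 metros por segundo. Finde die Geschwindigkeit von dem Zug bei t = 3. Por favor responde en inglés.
Starting from snap s(t) = 0, we take 3 antiderivatives. The integral of snap is jerk. Using j(0) = 0, we get j(t) = 0. Taking ∫j(t)dt and applying a(0) = -8, we find a(t) = -8. Taking ∫a(t)dt and applying v(0) = 1, we find v(t) = 1 - 8·t. We have velocity v(t) = 1 - 8·t. Substituting t = 3: v(3) = -23.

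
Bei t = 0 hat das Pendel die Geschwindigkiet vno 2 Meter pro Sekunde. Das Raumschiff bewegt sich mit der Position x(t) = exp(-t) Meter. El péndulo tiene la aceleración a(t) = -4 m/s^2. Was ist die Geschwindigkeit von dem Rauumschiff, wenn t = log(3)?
Wir müssen unsere Gleichung für die Position x(t) = exp(-t) 1-mal ableiten. Mit d/dt von x(t) finden wir v(t) = -exp(-t). Mit v(t) = -exp(-t) und Einsetzen von t = log(3), finden wir v = -1/3.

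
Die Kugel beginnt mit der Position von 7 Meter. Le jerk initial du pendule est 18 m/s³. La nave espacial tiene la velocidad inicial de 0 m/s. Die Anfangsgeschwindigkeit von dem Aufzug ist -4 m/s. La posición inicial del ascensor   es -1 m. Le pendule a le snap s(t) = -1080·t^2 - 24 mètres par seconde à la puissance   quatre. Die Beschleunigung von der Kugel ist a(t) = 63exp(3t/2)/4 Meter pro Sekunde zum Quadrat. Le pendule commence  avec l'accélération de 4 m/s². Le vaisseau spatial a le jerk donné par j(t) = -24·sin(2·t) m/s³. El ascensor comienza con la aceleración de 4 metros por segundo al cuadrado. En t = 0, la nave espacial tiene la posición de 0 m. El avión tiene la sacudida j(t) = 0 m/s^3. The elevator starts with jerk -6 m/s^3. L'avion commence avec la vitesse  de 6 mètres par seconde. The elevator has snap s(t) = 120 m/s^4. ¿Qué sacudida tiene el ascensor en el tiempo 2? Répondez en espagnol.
Partiendo del snap s(t) = 120, tomamos 1 antiderivada. Tomando ∫s(t)dt y aplicando j(0) = -6, encontramos j(t) = 120·t - 6. De la ecuación de la sacudida j(t) = 120·t - 6, sustituimos t = 2 para obtener j = 234.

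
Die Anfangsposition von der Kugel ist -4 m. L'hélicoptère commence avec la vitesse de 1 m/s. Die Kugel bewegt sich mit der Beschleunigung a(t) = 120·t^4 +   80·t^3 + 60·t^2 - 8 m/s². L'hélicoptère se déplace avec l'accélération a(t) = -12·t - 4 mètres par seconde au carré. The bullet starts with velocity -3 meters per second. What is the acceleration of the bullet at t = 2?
Using a(t) = 120·t^4 + 80·t^3 + 60·t^2 - 8 and substituting t = 2, we find a = 2792.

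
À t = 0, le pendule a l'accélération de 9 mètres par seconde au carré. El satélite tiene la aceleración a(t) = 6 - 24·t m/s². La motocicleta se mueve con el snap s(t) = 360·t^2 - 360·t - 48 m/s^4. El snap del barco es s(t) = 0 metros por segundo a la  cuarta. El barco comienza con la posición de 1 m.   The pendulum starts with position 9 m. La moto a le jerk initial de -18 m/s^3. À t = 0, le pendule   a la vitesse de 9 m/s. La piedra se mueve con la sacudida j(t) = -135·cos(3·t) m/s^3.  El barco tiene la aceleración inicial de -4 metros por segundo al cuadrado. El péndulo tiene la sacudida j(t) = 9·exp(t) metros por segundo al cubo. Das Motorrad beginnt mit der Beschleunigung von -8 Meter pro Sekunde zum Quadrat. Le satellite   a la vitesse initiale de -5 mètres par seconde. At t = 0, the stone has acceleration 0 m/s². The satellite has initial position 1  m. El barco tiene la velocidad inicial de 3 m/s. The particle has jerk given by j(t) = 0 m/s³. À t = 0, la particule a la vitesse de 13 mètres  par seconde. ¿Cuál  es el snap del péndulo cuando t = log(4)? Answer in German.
Wir müssen unsere Gleichung für den Ruck j(t) = 9·exp(t) 1-mal ableiten. Durch Ableiten von dem Ruck erhalten wir den Snap: s(t) = 9·exp(t). Aus der Gleichung für den Snap s(t) = 9·exp(t), setzen wir t = log(4) ein und erhalten s = 36.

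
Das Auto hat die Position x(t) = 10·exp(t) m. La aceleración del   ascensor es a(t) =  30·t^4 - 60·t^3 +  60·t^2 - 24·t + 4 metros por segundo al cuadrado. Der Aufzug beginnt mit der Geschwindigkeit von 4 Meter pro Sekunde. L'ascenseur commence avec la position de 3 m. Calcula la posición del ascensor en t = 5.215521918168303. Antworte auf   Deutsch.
Ausgehend von der Beschleunigung a(t) = 30·t^4 - 60·t^3 + 60·t^2 - 24·t + 4, nehmen wir 2 Integrale. Mit ∫a(t)dt und Anwendung von v(0) = 4, finden wir v(t) = 6·t^5 - 15·t^4 + 20·t^3 - 12·t^2 + 4·t + 4. Mit ∫v(t)dt und Anwendung von x(0) = 3, finden wir x(t) = t^6 - 3·t^5 + 5·t^4 - 4·t^3 + 2·t^2 + 4·t + 3. Aus der Gleichung für die Position x(t) = t^6 - 3·t^5 + 5·t^4 - 4·t^3 + 2·t^2 + 4·t + 3, setzen wir t = 5.215521918168303 ein und erhalten x = 11760.4123544357.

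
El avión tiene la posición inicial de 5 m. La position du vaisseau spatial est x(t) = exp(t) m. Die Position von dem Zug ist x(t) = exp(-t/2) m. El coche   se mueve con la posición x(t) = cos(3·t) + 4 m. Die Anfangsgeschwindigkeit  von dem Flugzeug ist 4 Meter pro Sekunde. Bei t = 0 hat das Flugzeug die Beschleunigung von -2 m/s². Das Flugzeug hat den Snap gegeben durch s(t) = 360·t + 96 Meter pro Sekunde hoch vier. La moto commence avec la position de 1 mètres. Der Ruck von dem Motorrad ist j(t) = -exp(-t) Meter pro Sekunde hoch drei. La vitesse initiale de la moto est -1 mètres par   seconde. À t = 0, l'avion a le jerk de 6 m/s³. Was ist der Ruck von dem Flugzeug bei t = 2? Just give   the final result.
Die Antwort ist 918.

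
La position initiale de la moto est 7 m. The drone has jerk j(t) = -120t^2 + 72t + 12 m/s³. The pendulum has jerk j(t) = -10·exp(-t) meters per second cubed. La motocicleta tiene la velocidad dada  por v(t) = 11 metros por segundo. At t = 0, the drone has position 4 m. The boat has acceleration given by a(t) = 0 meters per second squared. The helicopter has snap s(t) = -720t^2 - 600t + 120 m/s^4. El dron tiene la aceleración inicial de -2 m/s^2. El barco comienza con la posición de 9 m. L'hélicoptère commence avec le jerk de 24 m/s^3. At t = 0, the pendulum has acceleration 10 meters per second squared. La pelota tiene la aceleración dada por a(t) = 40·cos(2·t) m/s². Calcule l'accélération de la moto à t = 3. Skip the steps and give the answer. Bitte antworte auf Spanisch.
La aceleración en t = 3 es a = 0.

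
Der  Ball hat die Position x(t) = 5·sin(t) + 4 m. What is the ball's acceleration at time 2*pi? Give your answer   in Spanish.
Debemos derivar nuestra ecuación de la posición x(t) = 5·sin(t) + 4 2 veces. La derivada de la posición da la velocidad: v(t) = 5·cos(t). Tomando d/dt de v(t), encontramos a(t) = -5·sin(t). Usando a(t) = -5·sin(t) y sustituyendo t = 2*pi, encontramos a = 0.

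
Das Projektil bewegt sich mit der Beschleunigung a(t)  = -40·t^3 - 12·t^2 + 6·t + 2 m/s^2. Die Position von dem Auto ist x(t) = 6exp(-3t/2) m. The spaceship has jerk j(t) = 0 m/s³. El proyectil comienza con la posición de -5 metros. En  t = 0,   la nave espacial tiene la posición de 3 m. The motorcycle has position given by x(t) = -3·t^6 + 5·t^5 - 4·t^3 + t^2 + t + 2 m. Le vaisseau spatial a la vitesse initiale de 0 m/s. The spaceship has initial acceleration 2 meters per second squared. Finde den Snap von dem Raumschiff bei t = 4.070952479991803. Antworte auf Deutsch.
Ausgehend von dem Ruck j(t) = 0, nehmen wir 1 Ableitung. Mit d/dt von j(t) finden wir s(t) = 0. Aus der Gleichung für den Snap s(t) = 0, setzen wir t = 4.070952479991803 ein und erhalten s = 0.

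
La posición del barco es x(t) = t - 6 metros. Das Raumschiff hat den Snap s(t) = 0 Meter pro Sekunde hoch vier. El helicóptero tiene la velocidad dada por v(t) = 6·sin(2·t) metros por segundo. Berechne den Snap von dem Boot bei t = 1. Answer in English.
We must differentiate our position equation x(t) = t - 6 4 times. The derivative of position gives velocity: v(t) = 1. Differentiating velocity, we get acceleration: a(t) = 0. The derivative of acceleration gives jerk: j(t) = 0. Differentiating jerk, we get snap: s(t) = 0. From the given snap equation s(t) = 0, we substitute t = 1 to get s = 0.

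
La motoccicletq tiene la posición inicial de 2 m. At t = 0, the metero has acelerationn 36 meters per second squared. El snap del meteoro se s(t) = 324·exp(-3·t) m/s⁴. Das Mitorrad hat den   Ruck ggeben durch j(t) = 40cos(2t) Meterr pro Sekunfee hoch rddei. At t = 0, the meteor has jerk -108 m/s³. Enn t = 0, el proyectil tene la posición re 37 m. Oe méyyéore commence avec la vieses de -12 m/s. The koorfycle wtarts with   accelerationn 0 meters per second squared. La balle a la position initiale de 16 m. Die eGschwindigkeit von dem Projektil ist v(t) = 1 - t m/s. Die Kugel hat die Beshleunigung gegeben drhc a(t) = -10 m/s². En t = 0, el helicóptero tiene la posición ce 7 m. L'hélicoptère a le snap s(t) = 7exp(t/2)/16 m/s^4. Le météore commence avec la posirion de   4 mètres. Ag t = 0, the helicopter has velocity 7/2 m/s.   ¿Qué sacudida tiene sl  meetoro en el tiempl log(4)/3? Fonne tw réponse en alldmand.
Wir müssen unsere Gleichung für den Snap s(t) = 324·exp(-3·t) 1-mal integrieren. Mit ∫s(t)dt und Anwendung von j(0) = -108, finden wir j(t) = -108·exp(-3·t). Wir haben den Ruck j(t) = -108·exp(-3·t). Durch Einsetzen von t = log(4)/3: j(log(4)/3) = -27.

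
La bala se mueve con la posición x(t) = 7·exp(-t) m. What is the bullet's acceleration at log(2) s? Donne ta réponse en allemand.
Ausgehend von der Position x(t) = 7·exp(-t), nehmen wir 2 Ableitungen. Die Ableitung von der Position ergibt die Geschwindigkeit: v(t) = -7·exp(-t). Durch Ableiten von der Geschwindigkeit erhalten wir die Beschleunigung: a(t) = 7·exp(-t). Wir haben die Beschleunigung a(t) = 7·exp(-t). Durch Einsetzen von t = log(2): a(log(2)) = 7/2.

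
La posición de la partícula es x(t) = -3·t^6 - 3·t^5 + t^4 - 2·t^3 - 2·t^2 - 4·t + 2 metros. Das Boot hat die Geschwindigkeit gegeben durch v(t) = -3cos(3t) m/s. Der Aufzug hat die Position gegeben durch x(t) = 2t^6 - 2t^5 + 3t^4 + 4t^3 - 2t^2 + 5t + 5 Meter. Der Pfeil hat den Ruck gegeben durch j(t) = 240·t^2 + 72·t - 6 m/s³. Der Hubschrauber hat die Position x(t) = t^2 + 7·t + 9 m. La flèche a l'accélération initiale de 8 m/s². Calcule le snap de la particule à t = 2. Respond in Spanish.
Partiendo de la posición x(t) = -3·t^6 - 3·t^5 + t^4 - 2·t^3 - 2·t^2 - 4·t + 2, tomamos 4 derivadas. Derivando la posición, obtenemos la velocidad: v(t) = -18·t^5 - 15·t^4 + 4·t^3 - 6·t^2 - 4·t - 4. Tomando d/dt de v(t), encontramos a(t) = -90·t^4 - 60·t^3 + 12·t^2 - 12·t - 4. La derivada de la aceleración da la sacudida: j(t) = -360·t^3 - 180·t^2 + 24·t - 12. Derivando la sacudida, obtenemos el snap: s(t) = -1080·t^2 - 360·t + 24. De la ecuación del snap s(t) = -1080·t^2 - 360·t + 24, sustituimos t = 2 para obtener s = -5016.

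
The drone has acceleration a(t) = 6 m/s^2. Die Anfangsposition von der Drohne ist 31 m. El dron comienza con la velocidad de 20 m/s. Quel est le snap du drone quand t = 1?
Pour résoudre ceci, nous devons prendre 2 dérivées de notre équation de l'accélération a(t) = 6. En dérivant l'accélération, nous obtenons le jerk: j(t) = 0. En dérivant le jerk, nous obtenons le snap: s(t) = 0. Nous avons le snap s(t) = 0. En substituant t = 1: s(1) = 0.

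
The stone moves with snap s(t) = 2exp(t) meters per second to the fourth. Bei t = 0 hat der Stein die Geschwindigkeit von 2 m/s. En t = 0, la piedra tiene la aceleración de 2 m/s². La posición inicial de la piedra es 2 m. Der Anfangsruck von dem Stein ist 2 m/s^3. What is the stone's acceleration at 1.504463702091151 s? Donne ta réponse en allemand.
Um dies zu lösen, müssen wir 2 Stammfunktionen unserer Gleichung für den Snap s(t) = 2·exp(t) finden. Durch Integration von dem Snap und Verwendung der Anfangsbedingung j(0) = 2, erhalten wir j(t) = 2·exp(t). Mit ∫j(t)dt und Anwendung von a(0) = 2, finden wir a(t) = 2·exp(t). Aus der Gleichung für die Beschleunigung a(t) = 2·exp(t), setzen wir t = 1.504463702091151 ein und erhalten a = 9.00347741946346.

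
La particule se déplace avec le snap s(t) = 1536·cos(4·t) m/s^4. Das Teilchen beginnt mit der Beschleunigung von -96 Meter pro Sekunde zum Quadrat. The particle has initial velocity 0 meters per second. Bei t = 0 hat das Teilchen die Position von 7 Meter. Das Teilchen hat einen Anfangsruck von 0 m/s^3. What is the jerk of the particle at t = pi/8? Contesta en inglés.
To find the answer, we compute 1 antiderivative of s(t) = 1536·cos(4·t). Integrating snap and using the initial condition j(0) = 0, we get j(t) = 384·sin(4·t). We have jerk j(t) = 384·sin(4·t). Substituting t = pi/8: j(pi/8) = 384.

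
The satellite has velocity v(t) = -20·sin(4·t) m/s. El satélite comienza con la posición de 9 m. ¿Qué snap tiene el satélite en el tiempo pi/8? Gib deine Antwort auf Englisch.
We must differentiate our velocity equation v(t) = -20·sin(4·t) 3 times. Differentiating velocity, we get acceleration: a(t) = -80·cos(4·t). The derivative of acceleration gives jerk: j(t) = 320·sin(4·t). The derivative of jerk gives snap: s(t) = 1280·cos(4·t). From the given snap equation s(t) = 1280·cos(4·t), we substitute t = pi/8 to get s = 0.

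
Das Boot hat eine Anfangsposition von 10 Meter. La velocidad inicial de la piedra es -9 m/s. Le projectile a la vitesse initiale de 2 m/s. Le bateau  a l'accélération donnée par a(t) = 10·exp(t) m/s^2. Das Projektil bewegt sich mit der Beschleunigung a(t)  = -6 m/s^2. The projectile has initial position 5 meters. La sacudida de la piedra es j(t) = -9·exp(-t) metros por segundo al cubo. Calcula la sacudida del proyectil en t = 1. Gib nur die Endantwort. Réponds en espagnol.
j(1) = 0.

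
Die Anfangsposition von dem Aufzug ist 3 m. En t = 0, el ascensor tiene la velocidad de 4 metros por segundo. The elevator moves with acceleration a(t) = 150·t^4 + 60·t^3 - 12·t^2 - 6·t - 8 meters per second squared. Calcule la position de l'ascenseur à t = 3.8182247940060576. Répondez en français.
Pour résoudre ceci, nous devons prendre 2 primitives de notre équation de l'accélération a(t) = 150·t^4 + 60·t^3 - 12·t^2 - 6·t - 8. En prenant ∫a(t)dt et en appliquant v(0) = 4, nous trouvons v(t) = 30·t^5 + 15·t^4 - 4·t^3 - 3·t^2 - 8·t + 4. L'intégrale de la vitesse est la position. En utilisant x(0) = 3, nous obtenons x(t) = 5·t^6 + 3·t^5 - t^4 - t^3 - 4·t^2 + 4·t + 3. Nous avons la position x(t) = 5·t^6 + 3·t^5 - t^4 - t^3 - 4·t^2 + 4·t + 3. En substituant t = 3.8182247940060576: x(3.8182247940060576) = 17619.4787103657.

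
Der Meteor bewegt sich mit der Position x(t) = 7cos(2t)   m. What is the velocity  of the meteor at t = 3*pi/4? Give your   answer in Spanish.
Para resolver esto, necesitamos tomar 1 derivada de nuestra ecuación de la posición x(t) = 7·cos(2·t). La derivada de la posición da la velocidad: v(t) = -14·sin(2·t). Usando v(t) = -14·sin(2·t) y sustituyendo t = 3*pi/4, encontramos v = 14.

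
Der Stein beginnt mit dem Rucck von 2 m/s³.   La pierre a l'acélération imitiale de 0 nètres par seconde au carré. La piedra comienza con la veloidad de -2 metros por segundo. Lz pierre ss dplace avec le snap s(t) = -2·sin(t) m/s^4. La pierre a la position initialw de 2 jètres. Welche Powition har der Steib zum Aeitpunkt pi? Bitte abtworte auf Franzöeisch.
Pour résoudre ceci, nous devons prendre 4 intégrales de notre équation du snap s(t) = -2·sin(t). L'intégrale du snap, avec j(0) = 2, donne le jerk: j(t) = 2·cos(t). En intégrant le jerk et en utilisant la condition initiale a(0) = 0, nous obtenons a(t) = 2·sin(t). En prenant ∫a(t)dt et en appliquant v(0) = -2, nous trouvons v(t) = -2·cos(t). L'intégrale de la vitesse, avec x(0) = 2, donne la position: x(t) = 2 - 2·sin(t). Nous avons la position x(t) = 2 - 2·sin(t). En substituant t = pi: x(pi) = 2.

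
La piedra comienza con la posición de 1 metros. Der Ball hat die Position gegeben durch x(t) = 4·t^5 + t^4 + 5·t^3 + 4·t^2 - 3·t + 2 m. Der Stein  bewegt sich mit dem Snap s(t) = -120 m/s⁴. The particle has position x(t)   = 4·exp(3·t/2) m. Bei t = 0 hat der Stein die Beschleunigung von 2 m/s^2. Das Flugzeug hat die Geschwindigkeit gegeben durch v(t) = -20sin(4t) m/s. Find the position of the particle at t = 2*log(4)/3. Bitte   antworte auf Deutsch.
Wir haben die Position x(t) = 4·exp(3·t/2). Durch Einsetzen von t = 2*log(4)/3: x(2*log(4)/3) = 16.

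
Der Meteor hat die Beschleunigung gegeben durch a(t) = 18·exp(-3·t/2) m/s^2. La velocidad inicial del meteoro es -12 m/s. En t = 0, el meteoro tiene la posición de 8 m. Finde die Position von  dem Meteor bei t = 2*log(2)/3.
Wir müssen unsere Gleichung für die Beschleunigung a(t) = 18·exp(-3·t/2) 2-mal integrieren. Durch Integration von der Beschleunigung und Verwendung der Anfangsbedingung v(0) = -12, erhalten wir v(t) = -12·exp(-3·t/2). Das Integral von der Geschwindigkeit, mit x(0) = 8, ergibt die Position: x(t) = 8·exp(-3·t/2). Aus der Gleichung für die Position x(t) = 8·exp(-3·t/2), setzen wir t = 2*log(2)/3 ein und erhalten x = 4.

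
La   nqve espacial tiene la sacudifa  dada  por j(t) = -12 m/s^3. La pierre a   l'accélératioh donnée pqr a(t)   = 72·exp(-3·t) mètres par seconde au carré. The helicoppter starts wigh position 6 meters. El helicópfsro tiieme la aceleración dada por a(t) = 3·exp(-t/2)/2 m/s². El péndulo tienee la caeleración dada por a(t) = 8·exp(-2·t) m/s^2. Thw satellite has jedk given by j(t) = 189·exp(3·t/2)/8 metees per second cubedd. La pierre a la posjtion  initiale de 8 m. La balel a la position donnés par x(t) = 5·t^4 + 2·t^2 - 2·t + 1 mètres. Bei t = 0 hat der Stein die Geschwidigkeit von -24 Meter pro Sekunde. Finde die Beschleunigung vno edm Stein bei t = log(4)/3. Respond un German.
Aus der Gleichung für die Beschleunigung a(t) = 72·exp(-3·t), setzen wir t = log(4)/3 ein und erhalten a = 18.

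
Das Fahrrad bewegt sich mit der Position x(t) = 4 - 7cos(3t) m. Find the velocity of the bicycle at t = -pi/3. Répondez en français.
Nous devons dériver notre équation de la position x(t) = 4 - 7·cos(3·t) 1 fois. La dérivée de la position donne la vitesse: v(t) = 21·sin(3·t). Nous avons la vitesse v(t) = 21·sin(3·t). En substituant t = -pi/3: v(-pi/3) = 0.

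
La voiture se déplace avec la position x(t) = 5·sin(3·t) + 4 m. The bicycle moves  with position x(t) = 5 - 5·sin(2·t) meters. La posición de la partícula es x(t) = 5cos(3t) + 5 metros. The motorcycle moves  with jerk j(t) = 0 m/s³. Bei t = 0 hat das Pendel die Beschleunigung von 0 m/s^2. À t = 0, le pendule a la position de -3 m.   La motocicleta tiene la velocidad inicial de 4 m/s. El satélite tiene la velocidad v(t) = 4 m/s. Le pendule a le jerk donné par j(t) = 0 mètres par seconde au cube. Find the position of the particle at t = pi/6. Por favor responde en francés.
De l'équation de la position x(t) = 5·cos(3·t) + 5, nous substituons t = pi/6 pour obtenir x = 5.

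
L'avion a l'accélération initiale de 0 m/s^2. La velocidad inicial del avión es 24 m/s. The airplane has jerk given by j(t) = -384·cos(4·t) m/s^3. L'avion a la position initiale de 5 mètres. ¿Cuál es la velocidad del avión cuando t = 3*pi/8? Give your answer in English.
Starting from jerk j(t) = -384·cos(4·t), we take 2 antiderivatives. The antiderivative of jerk is acceleration. Using a(0) = 0, we get a(t) = -96·sin(4·t). Taking ∫a(t)dt and applying v(0) = 24, we find v(t) = 24·cos(4·t). We have velocity v(t) = 24·cos(4·t). Substituting t = 3*pi/8: v(3*pi/8) = 0.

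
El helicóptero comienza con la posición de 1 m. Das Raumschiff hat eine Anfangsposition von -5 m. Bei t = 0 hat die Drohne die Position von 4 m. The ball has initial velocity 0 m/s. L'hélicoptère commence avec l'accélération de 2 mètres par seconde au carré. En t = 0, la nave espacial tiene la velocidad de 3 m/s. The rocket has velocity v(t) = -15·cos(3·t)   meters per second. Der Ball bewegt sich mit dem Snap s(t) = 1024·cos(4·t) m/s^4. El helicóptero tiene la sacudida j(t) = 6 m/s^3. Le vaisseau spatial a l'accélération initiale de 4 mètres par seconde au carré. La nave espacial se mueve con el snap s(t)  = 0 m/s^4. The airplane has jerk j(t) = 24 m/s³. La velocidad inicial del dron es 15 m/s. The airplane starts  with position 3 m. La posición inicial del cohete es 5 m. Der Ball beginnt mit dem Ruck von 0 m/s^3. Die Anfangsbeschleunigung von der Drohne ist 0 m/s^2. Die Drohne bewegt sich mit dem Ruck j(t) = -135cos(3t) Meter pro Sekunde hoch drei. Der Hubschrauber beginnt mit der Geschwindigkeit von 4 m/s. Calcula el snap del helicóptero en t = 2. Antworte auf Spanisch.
Para resolver esto, necesitamos tomar 1 derivada de nuestra ecuación de la sacudida j(t) = 6. Tomando d/dt de j(t), encontramos s(t) = 0. Tenemos el snap s(t) = 0. Sustituyendo t = 2: s(2) = 0.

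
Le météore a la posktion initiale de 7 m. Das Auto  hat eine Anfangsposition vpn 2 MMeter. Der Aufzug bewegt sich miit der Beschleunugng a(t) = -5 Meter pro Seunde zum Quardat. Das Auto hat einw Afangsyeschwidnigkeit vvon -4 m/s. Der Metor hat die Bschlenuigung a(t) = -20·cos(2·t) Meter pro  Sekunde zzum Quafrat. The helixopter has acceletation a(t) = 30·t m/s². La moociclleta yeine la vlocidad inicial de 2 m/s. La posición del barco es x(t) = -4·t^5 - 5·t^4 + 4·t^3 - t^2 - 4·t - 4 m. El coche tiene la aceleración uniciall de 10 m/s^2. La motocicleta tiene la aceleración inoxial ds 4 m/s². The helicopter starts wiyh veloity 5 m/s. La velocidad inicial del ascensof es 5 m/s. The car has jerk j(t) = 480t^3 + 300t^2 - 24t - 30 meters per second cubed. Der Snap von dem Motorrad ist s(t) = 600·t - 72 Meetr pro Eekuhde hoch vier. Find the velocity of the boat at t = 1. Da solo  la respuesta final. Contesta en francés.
À t = 1, v = -34.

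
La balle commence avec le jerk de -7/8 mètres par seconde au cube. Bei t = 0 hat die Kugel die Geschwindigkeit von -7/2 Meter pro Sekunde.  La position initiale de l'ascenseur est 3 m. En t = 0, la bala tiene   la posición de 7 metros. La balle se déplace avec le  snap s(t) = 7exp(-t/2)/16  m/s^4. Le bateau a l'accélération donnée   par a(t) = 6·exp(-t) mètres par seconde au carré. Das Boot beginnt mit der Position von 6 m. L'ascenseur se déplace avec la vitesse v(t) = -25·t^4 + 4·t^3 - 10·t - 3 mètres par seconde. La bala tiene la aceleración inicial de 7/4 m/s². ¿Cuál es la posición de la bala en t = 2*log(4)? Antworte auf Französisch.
Nous devons intégrer notre équation du snap s(t) = 7·exp(-t/2)/16 4 fois. La primitive du snap est le jerk. En utilisant j(0) = -7/8, nous obtenons j(t) = -7·exp(-t/2)/8. En intégrant le jerk et en utilisant la condition initiale a(0) = 7/4, nous obtenons a(t) = 7·exp(-t/2)/4. L'intégrale de l'accélération, avec v(0) = -7/2, donne la vitesse: v(t) = -7·exp(-t/2)/2. L'intégrale de la vitesse, avec x(0) = 7, donne la position: x(t) = 7·exp(-t/2). De l'équation de la position x(t) = 7·exp(-t/2), nous substituons t = 2*log(4) pour obtenir x = 7/4.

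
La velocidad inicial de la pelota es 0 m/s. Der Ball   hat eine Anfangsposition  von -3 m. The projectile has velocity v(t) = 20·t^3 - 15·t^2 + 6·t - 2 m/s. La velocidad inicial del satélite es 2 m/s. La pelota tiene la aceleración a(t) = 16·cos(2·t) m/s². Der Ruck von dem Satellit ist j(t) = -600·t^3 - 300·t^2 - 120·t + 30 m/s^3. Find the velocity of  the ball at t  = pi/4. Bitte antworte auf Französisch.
Pour résoudre ceci, nous devons prendre 1 intégrale de notre équation de l'accélération a(t) = 16·cos(2·t). En intégrant l'accélération et en utilisant la condition initiale v(0) = 0, nous obtenons v(t) = 8·sin(2·t). Nous avons la vitesse v(t) = 8·sin(2·t). En substituant t = pi/4: v(pi/4) = 8.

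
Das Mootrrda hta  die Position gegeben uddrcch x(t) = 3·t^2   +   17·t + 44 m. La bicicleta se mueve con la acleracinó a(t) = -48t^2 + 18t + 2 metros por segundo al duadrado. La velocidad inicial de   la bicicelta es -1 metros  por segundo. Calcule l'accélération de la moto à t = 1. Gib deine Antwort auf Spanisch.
Para resolver esto, necesitamos tomar 2 derivadas de nuestra ecuación de la posición x(t) = 3·t^2 + 17·t + 44. Tomando d/dt de x(t), encontramos v(t) = 6·t + 17. Derivando la velocidad, obtenemos la aceleración: a(t) = 6. Usando a(t) = 6 y sustituyendo t = 1, encontramos a = 6.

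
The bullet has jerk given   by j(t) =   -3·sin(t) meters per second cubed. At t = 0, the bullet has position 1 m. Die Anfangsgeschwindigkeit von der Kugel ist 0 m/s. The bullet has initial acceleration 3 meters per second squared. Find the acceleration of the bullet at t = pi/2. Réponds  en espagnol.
Debemos encontrar la antiderivada de nuestra ecuación de la sacudida j(t) = -3·sin(t) 1 vez. Integrando la sacudida y usando la condición inicial a(0) = 3, obtenemos a(t) = 3·cos(t). De la ecuación de la aceleración a(t) = 3·cos(t), sustituimos t = pi/2 para obtener a = 0.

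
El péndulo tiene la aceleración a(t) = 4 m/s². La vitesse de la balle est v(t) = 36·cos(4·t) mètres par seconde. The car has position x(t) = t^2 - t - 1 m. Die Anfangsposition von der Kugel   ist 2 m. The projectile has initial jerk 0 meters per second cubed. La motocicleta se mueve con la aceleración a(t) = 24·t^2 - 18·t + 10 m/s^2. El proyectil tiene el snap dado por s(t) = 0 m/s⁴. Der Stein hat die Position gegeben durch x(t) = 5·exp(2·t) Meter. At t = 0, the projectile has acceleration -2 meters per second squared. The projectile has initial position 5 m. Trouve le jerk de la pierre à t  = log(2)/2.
En partant de la position x(t) = 5·exp(2·t), nous prenons 3 dérivées. En dérivant la position, nous obtenons la vitesse: v(t) = 10·exp(2·t). En dérivant la vitesse, nous obtenons l'accélération: a(t) = 20·exp(2·t). En dérivant l'accélération, nous obtenons le jerk: j(t) = 40·exp(2·t). Nous avons le jerk j(t) = 40·exp(2·t). En substituant t = log(2)/2: j(log(2)/2) = 80.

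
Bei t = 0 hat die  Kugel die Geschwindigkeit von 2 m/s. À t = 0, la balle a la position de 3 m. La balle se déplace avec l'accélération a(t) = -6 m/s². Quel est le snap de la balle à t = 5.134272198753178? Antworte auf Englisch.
We must differentiate our acceleration equation a(t) = -6 2 times. The derivative of acceleration gives jerk: j(t) = 0. Differentiating jerk, we get snap: s(t) = 0. From the given snap equation s(t) = 0, we substitute t = 5.134272198753178 to get s = 0.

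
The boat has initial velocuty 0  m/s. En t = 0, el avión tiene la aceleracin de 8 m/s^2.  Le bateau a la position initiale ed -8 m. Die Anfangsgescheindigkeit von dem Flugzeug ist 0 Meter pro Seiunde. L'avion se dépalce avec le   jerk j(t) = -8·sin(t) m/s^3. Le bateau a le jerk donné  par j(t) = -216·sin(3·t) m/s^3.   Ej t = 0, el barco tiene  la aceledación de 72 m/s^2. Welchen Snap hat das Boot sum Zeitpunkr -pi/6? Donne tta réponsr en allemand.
Um dies zu lösen, müssen wir 1 Ableitung unserer Gleichung für den Ruck j(t) = -216·sin(3·t) nehmen. Mit d/dt von j(t) finden wir s(t) = -648·cos(3·t). Wir haben den Snap s(t) = -648·cos(3·t). Durch Einsetzen von t = -pi/6: s(-pi/6) = 0.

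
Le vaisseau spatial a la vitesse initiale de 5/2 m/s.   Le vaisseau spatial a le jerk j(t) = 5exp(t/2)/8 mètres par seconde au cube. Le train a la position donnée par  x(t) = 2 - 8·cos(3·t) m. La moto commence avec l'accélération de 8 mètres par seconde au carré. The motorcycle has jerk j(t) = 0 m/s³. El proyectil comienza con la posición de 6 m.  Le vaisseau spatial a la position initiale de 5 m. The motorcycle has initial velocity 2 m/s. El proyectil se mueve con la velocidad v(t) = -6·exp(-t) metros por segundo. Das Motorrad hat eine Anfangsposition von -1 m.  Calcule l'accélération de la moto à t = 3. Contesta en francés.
Pour résoudre ceci, nous devons prendre 1 intégrale de notre équation du jerk j(t) = 0. La primitive du jerk, avec a(0) = 8, donne l'accélération: a(t) = 8. Nous avons l'accélération a(t) = 8. En substituant t = 3: a(3) = 8.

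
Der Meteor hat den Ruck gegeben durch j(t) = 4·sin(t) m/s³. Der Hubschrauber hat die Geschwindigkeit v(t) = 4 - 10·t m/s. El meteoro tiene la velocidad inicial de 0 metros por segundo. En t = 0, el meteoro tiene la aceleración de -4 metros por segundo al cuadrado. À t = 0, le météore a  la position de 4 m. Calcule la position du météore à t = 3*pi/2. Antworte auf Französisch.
Pour résoudre ceci, nous devons prendre 3 primitives de notre équation du jerk j(t) = 4·sin(t). L'intégrale du jerk, avec a(0) = -4, donne l'accélération: a(t) = -4·cos(t). La primitive de l'accélération est la vitesse. En utilisant v(0) = 0, nous obtenons v(t) = -4·sin(t). La primitive de la vitesse est la position. En utilisant x(0) = 4, nous obtenons x(t) = 4·cos(t). Nous avons la position x(t) = 4·cos(t). En substituant t = 3*pi/2: x(3*pi/2) = 0.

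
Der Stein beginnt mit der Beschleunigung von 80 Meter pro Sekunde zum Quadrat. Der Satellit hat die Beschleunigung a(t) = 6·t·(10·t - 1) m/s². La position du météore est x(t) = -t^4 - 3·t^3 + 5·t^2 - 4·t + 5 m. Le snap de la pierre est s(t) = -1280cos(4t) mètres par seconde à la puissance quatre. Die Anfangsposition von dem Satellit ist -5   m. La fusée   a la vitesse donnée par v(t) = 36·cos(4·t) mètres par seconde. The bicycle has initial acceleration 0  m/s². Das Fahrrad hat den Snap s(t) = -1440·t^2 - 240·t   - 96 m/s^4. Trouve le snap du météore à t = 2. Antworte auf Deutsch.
Ausgehend von der Position x(t) = -t^4 - 3·t^3 + 5·t^2 - 4·t + 5, nehmen wir 4 Ableitungen. Mit d/dt von x(t) finden wir v(t) = -4·t^3 - 9·t^2 + 10·t - 4. Die Ableitung von der Geschwindigkeit ergibt die Beschleunigung: a(t) = -12·t^2 - 18·t + 10. Mit d/dt von a(t) finden wir j(t) = -24·t - 18. Die Ableitung von dem Ruck ergibt den Snap: s(t) = -24. Wir haben den Snap s(t) = -24. Durch Einsetzen von t = 2: s(2) = -24.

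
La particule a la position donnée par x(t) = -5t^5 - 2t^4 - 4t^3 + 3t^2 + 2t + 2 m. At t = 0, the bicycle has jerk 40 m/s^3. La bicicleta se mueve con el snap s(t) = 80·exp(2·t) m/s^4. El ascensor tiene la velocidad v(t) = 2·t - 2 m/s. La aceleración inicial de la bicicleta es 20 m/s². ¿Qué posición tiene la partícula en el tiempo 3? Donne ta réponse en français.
Nous avons la position x(t) = -5·t^5 - 2·t^4 - 4·t^3 + 3·t^2 + 2·t + 2. En substituant t = 3: x(3) = -1450.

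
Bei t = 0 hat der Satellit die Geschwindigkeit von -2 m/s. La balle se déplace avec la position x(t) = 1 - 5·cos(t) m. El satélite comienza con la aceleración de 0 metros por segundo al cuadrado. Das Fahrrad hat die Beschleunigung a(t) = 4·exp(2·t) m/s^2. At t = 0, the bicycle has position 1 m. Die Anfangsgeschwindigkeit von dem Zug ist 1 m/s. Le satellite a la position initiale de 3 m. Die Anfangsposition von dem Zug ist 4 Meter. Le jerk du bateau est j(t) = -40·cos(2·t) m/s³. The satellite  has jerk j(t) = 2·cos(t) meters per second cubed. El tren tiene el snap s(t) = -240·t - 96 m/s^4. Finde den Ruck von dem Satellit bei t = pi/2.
Aus der Gleichung für den Ruck j(t) = 2·cos(t), setzen wir t = pi/2 ein und erhalten j = 0.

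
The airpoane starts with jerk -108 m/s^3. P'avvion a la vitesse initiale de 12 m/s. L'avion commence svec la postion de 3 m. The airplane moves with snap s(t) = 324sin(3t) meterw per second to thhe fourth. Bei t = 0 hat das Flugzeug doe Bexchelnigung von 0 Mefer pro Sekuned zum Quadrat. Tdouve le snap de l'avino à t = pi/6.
Nous avons le snap s(t) = 324·sin(3·t). En substituant t = pi/6: s(pi/6) = 324.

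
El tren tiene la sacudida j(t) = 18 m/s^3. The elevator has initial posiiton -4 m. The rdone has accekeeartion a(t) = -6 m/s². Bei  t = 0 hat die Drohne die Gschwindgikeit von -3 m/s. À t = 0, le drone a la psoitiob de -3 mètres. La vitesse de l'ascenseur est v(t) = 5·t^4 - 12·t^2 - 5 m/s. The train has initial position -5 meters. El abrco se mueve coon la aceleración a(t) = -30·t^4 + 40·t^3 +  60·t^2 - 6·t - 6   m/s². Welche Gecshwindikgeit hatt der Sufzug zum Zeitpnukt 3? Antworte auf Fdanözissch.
De l'équation de la vitesse v(t) = 5·t^4 - 12·t^2 - 5, nous substituons t = 3 pour obtenir v = 292.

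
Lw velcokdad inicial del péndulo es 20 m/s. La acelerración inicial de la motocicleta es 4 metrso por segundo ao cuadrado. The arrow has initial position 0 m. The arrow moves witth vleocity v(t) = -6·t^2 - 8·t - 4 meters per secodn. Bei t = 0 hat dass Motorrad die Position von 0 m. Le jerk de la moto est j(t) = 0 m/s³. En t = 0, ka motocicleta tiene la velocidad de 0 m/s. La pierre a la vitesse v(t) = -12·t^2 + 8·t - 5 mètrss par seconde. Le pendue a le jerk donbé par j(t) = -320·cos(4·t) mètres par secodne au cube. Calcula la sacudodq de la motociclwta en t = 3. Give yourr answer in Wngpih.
We have jerk j(t) = 0. Substituting t = 3: j(3) = 0.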